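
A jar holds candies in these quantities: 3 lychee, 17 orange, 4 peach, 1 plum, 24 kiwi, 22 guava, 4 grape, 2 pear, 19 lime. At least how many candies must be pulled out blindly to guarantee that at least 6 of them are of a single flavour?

The 9 flavours are the holes; the candies drawn are the pigeons.
To avoid 6 of any one flavour, the worst case takes at most 5 of each flavour, or every candy of a flavour that has fewer than 5.
That gives 3 + 5 + 4 + 1 + 5 + 5 + 4 + 2 + 5 = 34 candies with no flavour reaching 6.
The next candy forces some flavour to 6, so 34 + 1 = 35.

35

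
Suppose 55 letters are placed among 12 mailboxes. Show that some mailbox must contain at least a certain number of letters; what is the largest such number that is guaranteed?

5

By pigeonhole, the 12 mailboxes are the holes and the 55 letters are the pigeons.
If every mailbox held at most 4 letters, the total would be at most 12 × 4 = 48, which is less than 55.
So some mailbox holds at least ⌈55/12⌉ = 5 letters.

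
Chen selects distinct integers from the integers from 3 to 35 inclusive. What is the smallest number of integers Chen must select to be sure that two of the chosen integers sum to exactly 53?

A set avoiding the sum 53 can contain at most one of each pair {x, 53−x}, plus the 15 elements whose complement lies outside the range.
The integers 3, …, 26 (24 of them) are such a set: any two sum to at least 3+4 = 7 and at most 25+26 = 51 < 53.
Any 25th integer completes one of the 9 pairs, so 25 choices force a sum of 53.

25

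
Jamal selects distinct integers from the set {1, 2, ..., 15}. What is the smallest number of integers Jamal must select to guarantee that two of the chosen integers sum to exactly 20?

11

Group the elements by complementary pair {x, 20−x}: {5,15}, {6,14}, {7,13}, …, giving 5 two-element pairs, the single value 10 (it cannot pair with itself since the integers are distinct), and 4 integers whose partner 20−x falls outside [1,15].
By the pigeonhole principle, treating each of those 10 groups as a pigeonhole, one can pick one integer per group — 10 integers — with no two summing to 20.
The 11th integer lands in an occupied pair, forcing a sum of 20.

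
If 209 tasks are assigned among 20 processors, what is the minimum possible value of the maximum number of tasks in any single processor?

11

By pigeonhole, the 20 processors are the holes and the 209 tasks are the pigeons.
If every processor held at most 10 tasks, the total would be at most 20 × 10 = 200, which is less than 209.
So some processor holds at least ⌈209/20⌉ = 11 tasks.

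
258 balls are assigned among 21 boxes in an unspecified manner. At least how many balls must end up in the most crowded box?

13

Pigeonhole: the 21 boxes are the holes and the 258 balls are the pigeons.
If every box held at most 12 balls, the total would be at most 21 × 12 = 252, which is less than 258.
So some box holds at least ⌈258/21⌉ = 13 balls.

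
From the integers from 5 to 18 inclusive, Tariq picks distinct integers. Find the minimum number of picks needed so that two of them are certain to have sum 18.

11

Two chosen integers sum to 18 exactly when both halves of some pair {x, 18−x} with 5 ≤ x ≤ 18−x ≤ 13 are chosen — 4 such pairs.
The remaining 6 elements (those with no distinct partner in range) can never complete a 18-sum, so the worst case takes all of them and one from each pair: 6 + 4 = 10.
Pigeonhole: the 11th integer has to be the second member of some pair, so 10 + 1 = 11.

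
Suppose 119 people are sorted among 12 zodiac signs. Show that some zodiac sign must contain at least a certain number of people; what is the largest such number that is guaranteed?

By the pigeonhole principle, the 12 zodiac signs are the holes and the 119 people are the pigeons.
If every zodiac sign held at most 9 people, the total would be at most 12 × 9 = 108, which is less than 119.
So some zodiac sign holds at least ⌈119/12⌉ = 10 people.

10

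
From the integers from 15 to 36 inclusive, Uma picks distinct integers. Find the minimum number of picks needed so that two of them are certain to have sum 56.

Group the elements by complementary pair {x, 56−x}: {20,36}, {21,35}, {22,34}, …, giving 8 two-element pairs, the single value 28 (it cannot pair with itself since the integers are distinct), and 5 integers whose partner 56−x falls outside [15,36].
By pigeonhole, treating each of those 14 groups as a pigeonhole, one can pick one integer per group — 14 integers — with no two summing to 56.
The 15th integer lands in an occupied pair, forcing a sum of 56.

15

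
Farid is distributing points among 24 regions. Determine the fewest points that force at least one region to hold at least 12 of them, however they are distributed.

265

With 264 points one could put exactly 11 in each of the 24 regions, and no region would reach 12.
One more point must land in a region that already has 11, giving it 12.
So 24 × 11 + 1 = 265 points are required.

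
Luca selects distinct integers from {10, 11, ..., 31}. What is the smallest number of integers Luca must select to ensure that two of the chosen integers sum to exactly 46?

15

Two chosen integers sum to 46 exactly when both halves of some pair {x, 46−x} with 15 ≤ x ≤ 46−x ≤ 31 are chosen — 8 such pairs.
The remaining 6 elements (those with no distinct partner in range) can never complete a 46-sum, so the worst case takes all of them and one from each pair: 6 + 8 = 14.
The 15th integer has to be the second member of some pair, so 14 + 1 = 15.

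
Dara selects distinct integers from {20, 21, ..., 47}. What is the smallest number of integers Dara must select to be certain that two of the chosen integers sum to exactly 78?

21

Group the elements by complementary pair {x, 78−x}: {31,47}, {32,46}, {33,45}, …, giving 8 two-element pairs, the single value 39 (it cannot pair with itself since the integers are distinct), and 11 integers whose partner 78−x falls outside [20,47].
Treating each of those 20 groups as a pigeonhole, one can pick one integer per group — 20 integers — with no two summing to 78.
The 21st integer lands in an occupied pair, forcing a sum of 78.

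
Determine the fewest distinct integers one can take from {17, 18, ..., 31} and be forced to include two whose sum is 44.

11

A set avoiding the sum 44 can contain at most one of each pair {x, 44−x}, plus the 5 elements whose complement lies outside the range or equal to its own complement.
The integers 22, …, 31 (10 of them) are such a set: any two sum to at least 22+23 = 45 > 44.
Any 11th integer completes one of the 5 pairs, so 11 choices force a sum of 44.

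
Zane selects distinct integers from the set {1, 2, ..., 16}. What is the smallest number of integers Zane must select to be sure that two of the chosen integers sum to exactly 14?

Group the elements by complementary pair {x, 14−x}: {1,13}, {2,12}, {3,11}, …, giving 6 two-element pairs; the single value 7 (it cannot pair with itself since the integers are distinct); and 3 integers whose partner 14−x falls outside [1,16].
Treating each of those 10 groups as a pigeonhole, one can pick one integer per group — 10 integers — with no two summing to 14.
The 11th integer lands in an occupied pair, forcing a sum of 14.

11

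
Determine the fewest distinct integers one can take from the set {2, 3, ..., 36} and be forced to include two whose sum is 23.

Two chosen integers sum to 23 exactly when both halves of some pair {x, 23−x} with 2 ≤ x ≤ 23−x ≤ 21 are chosen — 10 such pairs.
The remaining 15 elements (those with no distinct partner in range) can never complete a 23-sum, so the worst case takes all of them and one from each pair: 15 + 10 = 25.
The 26th integer has to be the second member of some pair, so 25 + 1 = 26.

26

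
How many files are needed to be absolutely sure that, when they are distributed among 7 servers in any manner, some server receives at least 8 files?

With 49 files one could put exactly 7 in each of the 7 servers, and no server would reach 8.
By the pigeonhole principle, one more file must land in a server that already has 7, giving it 8.
So 7 × 7 + 1 = 50 files are required.

50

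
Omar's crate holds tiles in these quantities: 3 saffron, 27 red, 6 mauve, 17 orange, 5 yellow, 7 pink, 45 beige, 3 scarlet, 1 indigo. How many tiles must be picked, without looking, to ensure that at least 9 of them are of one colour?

50

By the pigeonhole principle, the 9 colours are the holes; the tiles drawn are the pigeons.
To avoid 9 of any one colour, the worst case takes at most 8 of each colour, or every tile of a colour that has fewer than 8.
That gives 3 + 8 + 6 + 8 + 5 + 7 + 8 + 3 + 1 = 49 tiles with no colour reaching 9.
The next tile forces some colour to 9, so 49 + 1 = 50.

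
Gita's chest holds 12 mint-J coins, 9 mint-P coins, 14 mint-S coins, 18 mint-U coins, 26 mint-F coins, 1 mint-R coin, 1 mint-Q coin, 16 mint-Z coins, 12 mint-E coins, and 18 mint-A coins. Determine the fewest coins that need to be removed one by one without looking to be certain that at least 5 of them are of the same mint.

35

Pigeonhole: put each drawn coin into a box by mint. The largest draw with every box below 5 takes min(count, 4) from each mint; mints with fewer than 4 contribute all they have.
Σ min(cᵢ, 4) = 4 + 4 + 4 + 4 + 4 + 1 + 1 + 4 + 4 + 4 = 34.
Draw number 34 + 1 = 35 must push one box to 5.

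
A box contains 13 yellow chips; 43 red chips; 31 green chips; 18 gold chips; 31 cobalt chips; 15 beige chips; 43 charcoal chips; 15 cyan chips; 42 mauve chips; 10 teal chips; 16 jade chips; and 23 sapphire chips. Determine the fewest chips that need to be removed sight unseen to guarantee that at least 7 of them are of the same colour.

73

By the pigeonhole principle, put each drawn chip into a box by colour. The largest draw with every box below 7 takes min(count, 6) from each colour.
Σ min(cᵢ, 6) = 6 + 6 + 6 + 6 + 6 + 6 + 6 + 6 + 6 + 6 + 6 + 6 = 72.
Draw number 72 + 1 = 73 must push one box to 7.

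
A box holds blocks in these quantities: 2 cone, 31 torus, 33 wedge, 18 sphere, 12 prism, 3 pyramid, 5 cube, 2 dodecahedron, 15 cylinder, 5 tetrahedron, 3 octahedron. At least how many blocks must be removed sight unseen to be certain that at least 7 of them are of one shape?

Put each drawn block into a box by shape. The largest draw with every box below 7 takes min(count, 6) from each shape; shapes with fewer than 6 contribute all they have.
Σ min(cᵢ, 6) = 2 + 6 + 6 + 6 + 6 + 3 + 5 + 2 + 6 + 5 + 3 = 50.
Draw number 50 + 1 = 51 must push one box to 7.

51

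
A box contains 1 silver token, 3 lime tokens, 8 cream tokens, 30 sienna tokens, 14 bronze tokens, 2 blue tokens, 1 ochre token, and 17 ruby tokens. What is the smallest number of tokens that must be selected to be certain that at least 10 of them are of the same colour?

43

An adversary could hand out at most 9 tokens per colour (5 colours run out sooner): 1 + 3 + 8 + 9 + 9 + 2 + 1 + 9 = 42 tokens and still no colour has 10.
By the pigeonhole principle, one more token lands in a colour already at 9, so 43 draws are enough and 42 are not.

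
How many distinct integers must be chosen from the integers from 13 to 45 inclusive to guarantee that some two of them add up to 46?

A set avoiding the sum 46 can contain at most one of each pair {x, 46−x}, plus the 13 elements whose complement lies outside the range or equal to its own complement.
The integers 23, …, 45 (23 of them) are such a set: any two sum to at least 23+24 = 47 > 46.
By the pigeonhole principle, any 24th integer completes one of the 10 pairs, so 24 choices force a sum of 46.

24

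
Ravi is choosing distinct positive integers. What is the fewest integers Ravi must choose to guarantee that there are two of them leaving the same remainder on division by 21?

The 21 residue classes mod 21 are the pigeonholes.
With 21 integers one could put 1 in each residue class and have no class reach 2.
The 22nd integer pushes some class to 2, so 21·1 + 1 = 22.

22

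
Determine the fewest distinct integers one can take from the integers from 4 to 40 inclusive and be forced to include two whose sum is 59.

27

A set avoiding the sum 59 can contain at most one of each pair {x, 59−x}, plus the 15 elements whose complement lies outside the range.
The integers 4, …, 29 (26 of them) are such a set: any two sum to at least 4+5 = 9 and at most 28+29 = 57 < 59.
Any 27th integer completes one of the 11 pairs, so 27 choices force a sum of 59.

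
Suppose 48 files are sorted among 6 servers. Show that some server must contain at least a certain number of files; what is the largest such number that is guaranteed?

By pigeonhole, the 6 servers are the holes and the 48 files are the pigeons.
If every server held at most 7 files, the total would be at most 6 × 7 = 42, which is less than 48.
So some server holds at least ⌈48/6⌉ = 8 files.

8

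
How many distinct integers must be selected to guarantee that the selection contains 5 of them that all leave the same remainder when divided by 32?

The 32 residue classes mod 32 are the pigeonholes.
With 128 integers one could put 4 in each residue class and have no class reach 5.
The 129th integer pushes some class to 5, so 32·4 + 1 = 129.

129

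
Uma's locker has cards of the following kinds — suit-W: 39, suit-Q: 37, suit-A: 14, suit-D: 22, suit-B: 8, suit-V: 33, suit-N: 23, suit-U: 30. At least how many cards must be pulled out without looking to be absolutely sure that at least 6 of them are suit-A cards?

198

In the worst case for collecting suit-A cards, every non-suit-A card comes out first.
There are 39 + 37 + 22 + 8 + 33 + 23 + 30 = 192 non-suit-A cards altogether.
After those, each further card must be suit-A, so 192 + 6 = 198 draws guarantee 6 suit-A cards.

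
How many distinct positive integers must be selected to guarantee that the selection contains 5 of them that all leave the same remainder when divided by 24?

97

Pigeonhole: the 24 residue classes mod 24 are the pigeonholes.
With 96 integers one could put 4 in each residue class and have no class reach 5.
The 97th integer pushes some class to 5, so 24·4 + 1 = 97.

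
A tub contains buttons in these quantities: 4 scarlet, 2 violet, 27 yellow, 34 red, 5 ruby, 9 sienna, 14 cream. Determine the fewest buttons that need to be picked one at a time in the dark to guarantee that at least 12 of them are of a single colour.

54

Pigeonhole: put each drawn button into a box by colour. The largest draw with every box below 12 takes min(count, 11) from each colour; colours with fewer than 11 contribute all they have.
Σ min(cᵢ, 11) = 4 + 2 + 11 + 11 + 5 + 9 + 11 = 53.
Draw number 53 + 1 = 54 must push one box to 12.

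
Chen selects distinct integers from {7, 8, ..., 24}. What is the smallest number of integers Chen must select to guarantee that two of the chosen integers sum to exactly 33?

A set avoiding the sum 33 can contain at most one of each pair {x, 33−x}, plus the 2 elements whose complement lies outside the range.
The integers 7, …, 16 (10 of them) are such a set: any two sum to at least 7+8 = 15 and at most 15+16 = 31 < 33.
Any 11th integer completes one of the 8 pairs, so 11 choices force a sum of 33.

11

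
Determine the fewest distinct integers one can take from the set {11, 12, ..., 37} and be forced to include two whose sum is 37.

A set avoiding the sum 37 can contain at most one of each pair {x, 37−x}, plus the 11 elements whose complement lies outside the range.
The integers 19, …, 37 (19 of them) are such a set: any two sum to at least 19+20 = 39 > 37.
Pigeonhole: any 20th integer completes one of the 8 pairs, so 20 choices force a sum of 37.

20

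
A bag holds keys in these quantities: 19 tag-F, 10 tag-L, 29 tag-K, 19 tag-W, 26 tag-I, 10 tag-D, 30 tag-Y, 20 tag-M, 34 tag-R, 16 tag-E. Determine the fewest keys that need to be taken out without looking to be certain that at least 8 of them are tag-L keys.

In the worst case for collecting tag-L keys, every non-tag-L key comes out first.
There are 19 + 29 + 19 + 26 + 10 + 30 + 20 + 34 + 16 = 203 non-tag-L keys altogether.
After those, each further key must be tag-L, so 203 + 8 = 211 draws guarantee 8 tag-L keys.

211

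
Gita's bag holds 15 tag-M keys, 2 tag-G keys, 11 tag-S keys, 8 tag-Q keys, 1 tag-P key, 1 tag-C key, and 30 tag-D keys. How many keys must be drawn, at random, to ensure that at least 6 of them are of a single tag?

By pigeonhole, the 7 tags are the holes; the keys drawn are the pigeons.
To avoid 6 of any one tag, the worst case takes at most 5 of each tag, or every key of a tag that has fewer than 5.
That gives 5 + 2 + 5 + 5 + 1 + 1 + 5 = 24 keys with no tag reaching 6.
The next key forces some tag to 6, so 24 + 1 = 25.

25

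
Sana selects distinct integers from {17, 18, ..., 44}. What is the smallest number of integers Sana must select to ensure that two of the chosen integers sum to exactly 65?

Group the elements by complementary pair {x, 65−x}: {21,44}, {22,43}, {23,42}, …, giving 12 two-element pairs and 4 integers whose partner 65−x falls outside [17,44].
Treating each of those 16 groups as a pigeonhole, one can pick one integer per group — 16 integers — with no two summing to 65.
The 17th integer lands in an occupied pair, forcing a sum of 65.

17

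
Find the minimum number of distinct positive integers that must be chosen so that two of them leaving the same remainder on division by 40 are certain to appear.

41

By the pigeonhole principle, the 40 residue classes mod 40 are the pigeonholes.
With 40 integers one could put 1 in each residue class and have no class reach 2.
The 41st integer pushes some class to 2, so 40·1 + 1 = 41.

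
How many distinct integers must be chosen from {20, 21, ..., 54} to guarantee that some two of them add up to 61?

A set avoiding the sum 61 can contain at most one of each pair {x, 61−x}, plus the 13 elements whose complement lies outside the range.
The integers 31, …, 54 (24 of them) are such a set: any two sum to at least 31+32 = 63 > 61.
Any 25th integer completes one of the 11 pairs, so 25 choices force a sum of 61.

25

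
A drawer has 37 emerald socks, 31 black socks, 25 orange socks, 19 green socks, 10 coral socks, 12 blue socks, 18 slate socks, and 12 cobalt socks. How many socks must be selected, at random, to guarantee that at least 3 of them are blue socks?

155

In the worst case for collecting blue socks, every non-blue sock comes out first.
There are 37 + 31 + 25 + 19 + 10 + 18 + 12 = 152 non-blue socks altogether.
After those, each further sock must be blue, so 152 + 3 = 155 draws guarantee 3 blue socks.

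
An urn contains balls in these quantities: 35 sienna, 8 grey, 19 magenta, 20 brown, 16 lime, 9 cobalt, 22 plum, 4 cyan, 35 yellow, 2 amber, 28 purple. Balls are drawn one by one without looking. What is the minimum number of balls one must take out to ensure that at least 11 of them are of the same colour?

94

An adversary could hand out at most 10 balls per colour (4 colours run out sooner): 10 + 8 + 10 + 10 + 10 + 9 + 10 + 4 + 10 + 2 + 10 = 93 balls and still no colour has 11.
One more ball lands in a colour already at 10, so 94 draws are enough and 93 are not.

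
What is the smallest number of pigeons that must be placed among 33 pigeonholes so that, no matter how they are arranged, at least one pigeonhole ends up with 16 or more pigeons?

496

With 495 pigeons one could put exactly 15 in each of the 33 pigeonholes, and no pigeonhole would reach 16.
One more pigeon must land in a pigeonhole that already has 15, giving it 16.
So 33 × 15 + 1 = 496 pigeons are required.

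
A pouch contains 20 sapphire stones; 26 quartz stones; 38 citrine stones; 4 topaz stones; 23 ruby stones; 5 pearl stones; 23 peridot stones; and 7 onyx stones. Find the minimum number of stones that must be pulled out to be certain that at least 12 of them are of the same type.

An adversary could hand out at most 11 stones per type (topaz, pearl, onyx run out sooner): 11 + 11 + 11 + 4 + 11 + 5 + 11 + 7 = 71 stones and still no type has 12.
By the pigeonhole principle, one more stone lands in a type already at 11, so 72 draws are enough and 71 are not.

72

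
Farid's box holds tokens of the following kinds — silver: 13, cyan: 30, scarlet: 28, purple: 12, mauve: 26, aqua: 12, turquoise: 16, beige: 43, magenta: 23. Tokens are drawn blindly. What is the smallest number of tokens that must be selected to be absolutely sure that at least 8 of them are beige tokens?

168

In the worst case for collecting beige tokens, every non-beige token comes out first.
There are 13 + 30 + 28 + 12 + 26 + 12 + 16 + 23 = 160 non-beige tokens altogether.
After those, each further token must be beige, so 160 + 8 = 168 draws guarantee 8 beige tokens.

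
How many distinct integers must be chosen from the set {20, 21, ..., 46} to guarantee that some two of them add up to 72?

A set avoiding the sum 72 can contain at most one of each pair {x, 72−x}, plus the 7 elements whose complement lies outside the range or equal to its own complement.
The integers 20, …, 36 (17 of them) are such a set: any two sum to at least 20+21 = 41 and at most 35+36 = 71 < 72.
Pigeonhole: any 18th integer completes one of the 10 pairs, so 18 choices force a sum of 72.

18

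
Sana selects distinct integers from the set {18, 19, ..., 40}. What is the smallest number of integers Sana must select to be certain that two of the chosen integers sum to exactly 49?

17

Group the elements by complementary pair {x, 49−x}: {18,31}, {19,30}, {20,29}, …, giving 7 two-element pairs and 9 integers whose partner 49−x falls outside [18,40].
By pigeonhole, treating each of those 16 groups as a pigeonhole, one can pick one integer per group — 16 integers — with no two summing to 49.
The 17th integer lands in an occupied pair, forcing a sum of 49.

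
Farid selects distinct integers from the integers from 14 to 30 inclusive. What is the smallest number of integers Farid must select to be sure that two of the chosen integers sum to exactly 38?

A set avoiding the sum 38 can contain at most one of each pair {x, 38−x}, plus the 7 elements whose complement lies outside the range or equal to its own complement.
The integers 19, …, 30 (12 of them) are such a set: any two sum to at least 19+20 = 39 > 38.
Pigeonhole: any 13th integer completes one of the 5 pairs, so 13 choices force a sum of 38.

13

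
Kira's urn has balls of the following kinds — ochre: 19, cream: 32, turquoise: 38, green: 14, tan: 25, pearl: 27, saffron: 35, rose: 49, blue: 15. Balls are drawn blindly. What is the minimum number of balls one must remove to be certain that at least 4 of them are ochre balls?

239

In the worst case for collecting ochre balls, every non-ochre ball comes out first.
There are 32 + 38 + 14 + 25 + 27 + 35 + 49 + 15 = 235 non-ochre balls altogether.
After those, each further ball must be ochre, so 235 + 4 = 239 draws guarantee 4 ochre balls.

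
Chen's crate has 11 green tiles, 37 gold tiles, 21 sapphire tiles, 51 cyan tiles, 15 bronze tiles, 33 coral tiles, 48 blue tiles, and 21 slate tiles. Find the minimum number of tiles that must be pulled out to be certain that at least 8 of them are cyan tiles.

194

In the worst case for collecting cyan tiles, every non-cyan tile comes out first.
There are 11 + 37 + 21 + 15 + 33 + 48 + 21 = 186 non-cyan tiles altogether.
After those, each further tile must be cyan, so 186 + 8 = 194 draws guarantee 8 cyan tiles.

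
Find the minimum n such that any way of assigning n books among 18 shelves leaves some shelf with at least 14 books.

With 234 books one could put exactly 13 in each of the 18 shelves, and no shelf would reach 14.
By the pigeonhole principle, one more book must land in a shelf that already has 13, giving it 14.
So 18 × 13 + 1 = 235 books are required.

235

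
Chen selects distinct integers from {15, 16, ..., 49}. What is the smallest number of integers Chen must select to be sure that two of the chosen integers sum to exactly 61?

20

A set avoiding the sum 61 can contain at most one of each pair {x, 61−x}, plus the 3 elements whose complement lies outside the range.
The integers 31, …, 49 (19 of them) are such a set: any two sum to at least 31+32 = 63 > 61.
Any 20th integer completes one of the 16 pairs, so 20 choices force a sum of 61.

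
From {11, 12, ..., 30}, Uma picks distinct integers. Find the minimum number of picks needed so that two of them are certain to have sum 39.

Two chosen integers sum to 39 exactly when both halves of some pair {x, 39−x} with 11 ≤ x ≤ 39−x ≤ 28 are chosen — 9 such pairs.
The remaining 2 elements (those with no distinct partner in range) can never complete a 39-sum, so the worst case takes all of them and one from each pair: 2 + 9 = 11.
Pigeonhole: the 12th integer has to be the second member of some pair, so 11 + 1 = 12.

12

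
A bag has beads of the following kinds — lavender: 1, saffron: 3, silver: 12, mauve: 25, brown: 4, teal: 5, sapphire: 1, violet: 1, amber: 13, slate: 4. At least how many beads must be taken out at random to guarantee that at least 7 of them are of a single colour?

An adversary could hand out at most 6 beads per colour (7 colours run out sooner): 1 + 3 + 6 + 6 + 4 + 5 + 1 + 1 + 6 + 4 = 37 beads and still no colour has 7.
By the pigeonhole principle, one more bead lands in a colour already at 6, so 38 draws are enough and 37 are not.

38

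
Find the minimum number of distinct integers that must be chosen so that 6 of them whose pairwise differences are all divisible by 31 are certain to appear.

Integers whose pairwise differences are multiples of 31 are exactly those sharing a remainder mod 31. By pigeonhole, the 31 residue classes mod 31 are the pigeonholes.
With 155 integers one could put 5 in each residue class and have no class reach 6.
The 156th integer pushes some class to 6, so 31·5 + 1 = 156.

156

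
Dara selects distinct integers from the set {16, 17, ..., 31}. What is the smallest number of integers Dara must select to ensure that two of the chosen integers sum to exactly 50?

11

Two chosen integers sum to 50 exactly when both halves of some pair {x, 50−x} with 19 ≤ x ≤ 50−x ≤ 31 are chosen — 6 such pairs.
The remaining 4 elements (those with no distinct partner in range) can never complete a 50-sum, so the worst case takes all of them and one from each pair: 4 + 6 = 10.
Pigeonhole: the 11th integer has to be the second member of some pair, so 10 + 1 = 11.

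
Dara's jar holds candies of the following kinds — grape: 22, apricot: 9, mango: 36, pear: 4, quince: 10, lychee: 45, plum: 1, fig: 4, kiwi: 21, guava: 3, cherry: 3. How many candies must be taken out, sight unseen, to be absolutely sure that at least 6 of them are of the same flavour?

46

Put each drawn candy into a box by flavour. The largest draw with every box below 6 takes min(count, 5) from each flavour; flavours with fewer than 5 contribute all they have.
Σ min(cᵢ, 5) = 5 + 5 + 5 + 4 + 5 + 5 + 1 + 4 + 5 + 3 + 3 = 45.
Draw number 45 + 1 = 46 must push one box to 6.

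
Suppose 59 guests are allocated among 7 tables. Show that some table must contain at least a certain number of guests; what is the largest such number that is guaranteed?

9

Pigeonhole: the 7 tables are the holes and the 59 guests are the pigeons.
If every table held at most 8 guests, the total would be at most 7 × 8 = 56, which is less than 59.
So some table holds at least ⌈59/7⌉ = 9 guests.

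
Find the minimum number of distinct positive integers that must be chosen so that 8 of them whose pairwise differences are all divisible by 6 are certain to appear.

Integers whose pairwise differences are multiples of 6 are exactly those sharing a remainder mod 6. By the pigeonhole principle, the 6 residue classes mod 6 are the pigeonholes.
With 42 integers one could put 7 in each residue class and have no class reach 8.
The 43rd integer pushes some class to 8, so 6·7 + 1 = 43.

43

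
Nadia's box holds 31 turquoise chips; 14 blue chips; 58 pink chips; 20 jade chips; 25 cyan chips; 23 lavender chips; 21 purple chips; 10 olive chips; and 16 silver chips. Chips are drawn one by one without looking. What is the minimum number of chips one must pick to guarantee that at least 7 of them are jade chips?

In the worst case for collecting jade chips, every non-jade chip comes out first.
There are 31 + 14 + 58 + 25 + 23 + 21 + 10 + 16 = 198 non-jade chips altogether.
After those, each further chip must be jade, so 198 + 7 = 205 draws guarantee 7 jade chips.

205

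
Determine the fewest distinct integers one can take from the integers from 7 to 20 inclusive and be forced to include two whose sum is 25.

Two chosen integers sum to 25 exactly when both halves of some pair {x, 25−x} with 7 ≤ x ≤ 25−x ≤ 18 are chosen — 6 such pairs.
The remaining 2 elements (those with no distinct partner in range) can never complete a 25-sum, so the worst case takes all of them and one from each pair: 2 + 6 = 8.
The 9th integer has to be the second member of some pair, so 8 + 1 = 9.

9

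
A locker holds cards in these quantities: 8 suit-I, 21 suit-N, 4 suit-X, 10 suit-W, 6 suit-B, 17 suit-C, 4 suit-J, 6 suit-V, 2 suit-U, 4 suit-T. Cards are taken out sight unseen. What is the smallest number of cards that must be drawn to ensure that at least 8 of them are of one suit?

55

An adversary could hand out at most 7 cards per suit (6 suits run out sooner): 7 + 7 + 4 + 7 + 6 + 7 + 4 + 6 + 2 + 4 = 54 cards and still no suit has 8.
By the pigeonhole principle, one more card lands in a suit already at 7, so 55 draws are enough and 54 are not.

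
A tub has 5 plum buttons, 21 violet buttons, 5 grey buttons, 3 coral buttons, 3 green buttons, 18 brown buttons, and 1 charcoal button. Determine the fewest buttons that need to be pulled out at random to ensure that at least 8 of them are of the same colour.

The 7 colours are the holes; the buttons drawn are the pigeons.
To avoid 8 of any one colour, the worst case takes at most 7 of each colour, or every button of a colour that has fewer than 7.
That gives 5 + 7 + 5 + 3 + 3 + 7 + 1 = 31 buttons with no colour reaching 8.
The next button forces some colour to 8, so 31 + 1 = 32.

32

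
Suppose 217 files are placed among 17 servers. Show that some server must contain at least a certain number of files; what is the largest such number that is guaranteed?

13

By pigeonhole, the 17 servers are the holes and the 217 files are the pigeons.
If every server held at most 12 files, the total would be at most 17 × 12 = 204, which is less than 217.
So some server holds at least ⌈217/17⌉ = 13 files.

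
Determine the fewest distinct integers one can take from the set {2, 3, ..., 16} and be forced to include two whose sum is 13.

11

Group the elements by complementary pair {x, 13−x}: {2,11}, {3,10}, {4,9}, …, giving 5 two-element pairs and 5 integers whose partner 13−x falls outside [2,16].
By the pigeonhole principle, treating each of those 10 groups as a pigeonhole, one can pick one integer per group — 10 integers — with no two summing to 13.
The 11th integer lands in an occupied pair, forcing a sum of 13.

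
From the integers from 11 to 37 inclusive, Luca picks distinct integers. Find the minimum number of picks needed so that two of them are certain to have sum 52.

Group the elements by complementary pair {x, 52−x}: {15,37}, {16,36}, {17,35}, …, giving 11 two-element pairs; the single value 26 (it cannot pair with itself since the integers are distinct); and 4 integers whose partner 52−x falls outside [11,37].
Treating each of those 16 groups as a pigeonhole, one can pick one integer per group — 16 integers — with no two summing to 52.
The 17th integer lands in an occupied pair, forcing a sum of 52.

17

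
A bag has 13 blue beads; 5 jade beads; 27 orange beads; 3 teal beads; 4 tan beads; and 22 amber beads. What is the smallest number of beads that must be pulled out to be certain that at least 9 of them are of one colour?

The 6 colours are the holes; the beads drawn are the pigeons.
To avoid 9 of any one colour, the worst case takes at most 8 of each colour, or every bead of a colour that has fewer than 8.
That gives 8 + 5 + 8 + 3 + 4 + 8 = 36 beads with no colour reaching 9.
The next bead forces some colour to 9, so 36 + 1 = 37.

37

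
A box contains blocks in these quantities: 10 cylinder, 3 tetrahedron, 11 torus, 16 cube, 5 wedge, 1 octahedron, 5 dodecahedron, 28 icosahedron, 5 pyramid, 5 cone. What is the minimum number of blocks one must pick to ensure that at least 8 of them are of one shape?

The 10 shapes are the holes; the blocks drawn are the pigeons.
To avoid 8 of any one shape, the worst case takes at most 7 of each shape, or every block of a shape that has fewer than 7.
That gives 7 + 3 + 7 + 7 + 5 + 1 + 5 + 7 + 5 + 5 = 52 blocks with no shape reaching 8.
The next block forces some shape to 8, so 52 + 1 = 53.

53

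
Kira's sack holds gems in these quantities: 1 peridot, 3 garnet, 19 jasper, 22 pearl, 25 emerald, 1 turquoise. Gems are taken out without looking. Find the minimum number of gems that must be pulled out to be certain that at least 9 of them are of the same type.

30

Pigeonhole: put each drawn gem into a box by type. The largest draw with every box below 9 takes min(count, 8) from each type; types with fewer than 8 contribute all they have.
Σ min(cᵢ, 8) = 1 + 3 + 8 + 8 + 8 + 1 = 29.
Draw number 29 + 1 = 30 must push one box to 9.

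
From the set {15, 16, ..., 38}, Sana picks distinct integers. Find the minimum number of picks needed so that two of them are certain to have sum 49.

Group the elements by complementary pair {x, 49−x}: {15,34}, {16,33}, {17,32}, …, giving 10 two-element pairs and 4 integers whose partner 49−x falls outside [15,38].
Treating each of those 14 groups as a pigeonhole, one can pick one integer per group — 14 integers — with no two summing to 49.
The 15th integer lands in an occupied pair, forcing a sum of 49.

15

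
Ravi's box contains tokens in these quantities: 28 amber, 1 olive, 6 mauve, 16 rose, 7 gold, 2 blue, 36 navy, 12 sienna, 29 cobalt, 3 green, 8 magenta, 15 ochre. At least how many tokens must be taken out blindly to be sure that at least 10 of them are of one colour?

82

The 12 colours are the holes; the tokens drawn are the pigeons.
To avoid 10 of any one colour, the worst case takes at most 9 of each colour, or every token of a colour that has fewer than 9.
That gives 9 + 1 + 6 + 9 + 7 + 2 + 9 + 9 + 9 + 3 + 8 + 9 = 81 tokens with no colour reaching 10.
The next token forces some colour to 10, so 81 + 1 = 82.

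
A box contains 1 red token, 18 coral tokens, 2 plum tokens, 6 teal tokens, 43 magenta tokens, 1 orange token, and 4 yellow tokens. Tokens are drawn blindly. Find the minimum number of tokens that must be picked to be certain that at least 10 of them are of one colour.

33

An adversary could hand out at most 9 tokens per colour (5 colours run out sooner): 1 + 9 + 2 + 6 + 9 + 1 + 4 = 32 tokens and still no colour has 10.
Pigeonhole: one more token lands in a colour already at 9, so 33 draws are enough and 32 are not.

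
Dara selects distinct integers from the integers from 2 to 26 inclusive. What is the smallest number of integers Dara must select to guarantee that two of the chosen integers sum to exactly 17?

19

A set avoiding the sum 17 can contain at most one of each pair {x, 17−x}, plus the 11 elements whose complement lies outside the range.
The integers 9, …, 26 (18 of them) are such a set: any two sum to at least 9+10 = 19 > 17.
By the pigeonhole principle, any 19th integer completes one of the 7 pairs, so 19 choices force a sum of 17.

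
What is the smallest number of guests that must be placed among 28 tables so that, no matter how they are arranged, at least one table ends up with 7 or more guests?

169

With 168 guests one could put exactly 6 in each of the 28 tables, and no table would reach 7.
Pigeonhole: one more guest must land in a table that already has 6, giving it 7.
So 28 × 6 + 1 = 169 guests are required.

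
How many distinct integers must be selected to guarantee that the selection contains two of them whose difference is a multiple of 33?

Integers whose pairwise differences are multiples of 33 are exactly those sharing a remainder mod 33. The 33 residue classes mod 33 are the pigeonholes.
With 33 integers one could put 1 in each residue class and have no class reach 2.
The 34th integer pushes some class to 2, so 33·1 + 1 = 34.

34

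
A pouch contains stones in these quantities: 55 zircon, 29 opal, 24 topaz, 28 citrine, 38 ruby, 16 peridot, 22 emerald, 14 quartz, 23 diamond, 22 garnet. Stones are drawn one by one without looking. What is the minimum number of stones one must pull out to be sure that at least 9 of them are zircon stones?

225

In the worst case for collecting zircon stones, every non-zircon stone comes out first.
There are 29 + 24 + 28 + 38 + 16 + 22 + 14 + 23 + 22 = 216 non-zircon stones altogether.
After those, each further stone must be zircon, so 216 + 9 = 225 draws guarantee 9 zircon stones.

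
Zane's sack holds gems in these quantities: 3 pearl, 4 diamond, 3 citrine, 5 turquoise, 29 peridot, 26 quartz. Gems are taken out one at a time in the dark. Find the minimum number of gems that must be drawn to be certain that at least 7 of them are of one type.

28

By pigeonhole, the 6 types are the holes; the gems drawn are the pigeons.
To avoid 7 of any one type, the worst case takes at most 6 of each type, or every gem of a type that has fewer than 6.
That gives 3 + 4 + 3 + 5 + 6 + 6 = 27 gems with no type reaching 7.
The next gem forces some type to 7, so 27 + 1 = 28.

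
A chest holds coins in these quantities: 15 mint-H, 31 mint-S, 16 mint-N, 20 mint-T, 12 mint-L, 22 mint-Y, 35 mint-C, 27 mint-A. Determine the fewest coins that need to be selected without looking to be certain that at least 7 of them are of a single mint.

By pigeonhole, put each drawn coin into a box by mint. The largest draw with every box below 7 takes min(count, 6) from each mint.
Σ min(cᵢ, 6) = 6 + 6 + 6 + 6 + 6 + 6 + 6 + 6 = 48.
Draw number 48 + 1 = 49 must push one box to 7.

49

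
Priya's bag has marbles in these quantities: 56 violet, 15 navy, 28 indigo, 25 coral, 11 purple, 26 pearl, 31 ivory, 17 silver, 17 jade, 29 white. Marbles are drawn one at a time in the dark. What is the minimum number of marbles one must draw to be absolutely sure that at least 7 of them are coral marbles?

237

In the worst case for collecting coral marbles, every non-coral marble comes out first.
There are 56 + 15 + 28 + 11 + 26 + 31 + 17 + 17 + 29 = 230 non-coral marbles altogether.
After those, each further marble must be coral, so 230 + 7 = 237 draws guarantee 7 coral marbles.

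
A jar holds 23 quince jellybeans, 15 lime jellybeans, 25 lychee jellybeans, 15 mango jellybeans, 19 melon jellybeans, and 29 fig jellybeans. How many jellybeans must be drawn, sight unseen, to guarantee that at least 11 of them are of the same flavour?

The 6 flavours are the holes; the jellybeans drawn are the pigeons.
To avoid 11 of any one flavour, the worst case takes at most 10 of each flavour.
That gives 10 + 10 + 10 + 10 + 10 + 10 = 60 jellybeans with no flavour reaching 11.
The next jellybean forces some flavour to 11, so 60 + 1 = 61.

61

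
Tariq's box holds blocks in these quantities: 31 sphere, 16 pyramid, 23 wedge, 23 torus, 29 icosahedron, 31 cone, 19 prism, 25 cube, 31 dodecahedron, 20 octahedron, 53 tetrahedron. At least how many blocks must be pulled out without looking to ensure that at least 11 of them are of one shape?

111

The 11 shapes are the holes; the blocks drawn are the pigeons.
To avoid 11 of any one shape, the worst case takes at most 10 of each shape.
That gives 10 + 10 + 10 + 10 + 10 + 10 + 10 + 10 + 10 + 10 + 10 = 110 blocks with no shape reaching 11.
The next block forces some shape to 11, so 110 + 1 = 111.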